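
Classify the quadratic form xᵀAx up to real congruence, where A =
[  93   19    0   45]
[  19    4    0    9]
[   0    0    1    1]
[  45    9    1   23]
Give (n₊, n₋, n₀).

Answer: (3, 1, 0)

Derivation:
step 0: pivot 93 → sign +
step 1: pivot 11/93 → sign +
step 2: pivot 1 → sign +
step 3: pivot -1/11 → sign −
signature = (3, 1, 0)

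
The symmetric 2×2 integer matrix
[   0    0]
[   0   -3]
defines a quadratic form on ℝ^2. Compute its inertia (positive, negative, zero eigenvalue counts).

step 0: pivot -3 → sign −
step 1: row/col 1 already zero → sign 0
signature = (0, 1, 1)

Answer: (0, 1, 1)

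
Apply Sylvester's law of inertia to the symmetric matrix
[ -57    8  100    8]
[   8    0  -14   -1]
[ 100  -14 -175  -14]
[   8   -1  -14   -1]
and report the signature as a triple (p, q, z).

step 0: pivot -57 → sign −
step 1: pivot 64/57 → sign +
step 2: pivot 7/16 → sign +
step 3: pivot 3/28 → sign +
signature = (3, 1, 0)

Answer: (3, 1, 0)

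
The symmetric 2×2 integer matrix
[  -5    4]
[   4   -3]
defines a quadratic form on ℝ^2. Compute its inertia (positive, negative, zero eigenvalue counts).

Answer: (1, 1, 0)

Derivation:
step 0: pivot -5 → sign −
step 1: pivot 1/5 → sign +
signature = (1, 1, 0)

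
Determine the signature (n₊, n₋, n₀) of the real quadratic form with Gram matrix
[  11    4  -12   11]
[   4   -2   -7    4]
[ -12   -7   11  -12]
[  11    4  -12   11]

Answer: (1, 2, 1)

Derivation:
step 0: pivot 11 → sign +
step 1: pivot -38/11 → sign −
step 2: pivot -3/38 → sign −
step 3: row/col 3 already zero → sign 0
signature = (1, 2, 1)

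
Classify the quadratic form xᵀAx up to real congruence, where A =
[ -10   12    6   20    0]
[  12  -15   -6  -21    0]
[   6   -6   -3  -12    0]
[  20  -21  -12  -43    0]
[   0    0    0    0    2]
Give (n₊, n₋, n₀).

Answer: (2, 2, 1)

Derivation:
step 0: pivot -10 → sign −
step 1: pivot -3/5 → sign −
step 2: pivot 3 → sign +
step 3: pivot 2 → sign +
step 4: row/col 4 already zero → sign 0
signature = (2, 2, 1)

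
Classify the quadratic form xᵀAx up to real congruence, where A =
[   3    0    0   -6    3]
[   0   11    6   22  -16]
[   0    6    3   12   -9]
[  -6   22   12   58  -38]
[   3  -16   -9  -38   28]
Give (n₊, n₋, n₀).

step 0: pivot 3 → sign +
step 1: pivot 11 → sign +
step 2: pivot -3/11 → sign −
step 3: pivot 2 → sign +
step 4: pivot 2 → sign +
signature = (4, 1, 0)

Answer: (4, 1, 0)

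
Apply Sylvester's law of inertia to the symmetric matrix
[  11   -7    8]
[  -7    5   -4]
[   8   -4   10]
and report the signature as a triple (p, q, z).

Answer: (3, 0, 0)

Derivation:
step 0: pivot 11 → sign +
step 1: pivot 6/11 → sign +
step 2: pivot 2 → sign +
signature = (3, 0, 0)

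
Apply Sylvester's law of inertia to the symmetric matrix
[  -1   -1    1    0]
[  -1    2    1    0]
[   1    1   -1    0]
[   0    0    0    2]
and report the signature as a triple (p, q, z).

Answer: (2, 1, 1)

Derivation:
step 0: pivot -1 → sign −
step 1: pivot 3 → sign +
step 2: pivot 2 → sign +
step 3: row/col 3 already zero → sign 0
signature = (2, 1, 1)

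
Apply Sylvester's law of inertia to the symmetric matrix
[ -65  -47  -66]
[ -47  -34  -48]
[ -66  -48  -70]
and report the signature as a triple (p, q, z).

Answer: (1, 2, 0)

Derivation:
step 0: pivot -65 → sign −
step 1: pivot -1/65 → sign −
step 2: pivot 2 → sign +
signature = (1, 2, 0)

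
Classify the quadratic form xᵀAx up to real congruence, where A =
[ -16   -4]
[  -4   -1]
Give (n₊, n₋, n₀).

step 0: pivot -16 → sign −
step 1: row/col 1 already zero → sign 0
signature = (0, 1, 1)

Answer: (0, 1, 1)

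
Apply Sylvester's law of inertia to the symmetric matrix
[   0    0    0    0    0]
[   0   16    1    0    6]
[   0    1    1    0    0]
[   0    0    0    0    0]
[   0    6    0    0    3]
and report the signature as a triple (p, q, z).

step 0: pivot 16 → sign +
step 1: pivot 15/16 → sign +
step 2: pivot 3/5 → sign +
step 3: row/col 3 already zero → sign 0
step 4: row/col 4 already zero → sign 0
signature = (3, 0, 2)

Answer: (3, 0, 2)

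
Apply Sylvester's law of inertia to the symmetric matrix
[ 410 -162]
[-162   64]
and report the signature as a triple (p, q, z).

Answer: (1, 1, 0)

Derivation:
step 0: pivot 410 → sign +
step 1: pivot -2/205 → sign −
signature = (1, 1, 0)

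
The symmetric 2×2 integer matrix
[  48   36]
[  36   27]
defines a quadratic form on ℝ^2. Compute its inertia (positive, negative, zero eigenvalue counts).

step 0: pivot 48 → sign +
step 1: row/col 1 already zero → sign 0
signature = (1, 0, 1)

Answer: (1, 0, 1)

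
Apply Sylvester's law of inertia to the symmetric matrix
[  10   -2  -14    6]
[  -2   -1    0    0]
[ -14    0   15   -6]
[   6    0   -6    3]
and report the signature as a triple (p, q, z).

Answer: (3, 1, 0)

Derivation:
step 0: pivot 10 → sign +
step 1: pivot -7/5 → sign −
step 2: pivot 1 → sign +
step 3: pivot 3/7 → sign +
signature = (3, 1, 0)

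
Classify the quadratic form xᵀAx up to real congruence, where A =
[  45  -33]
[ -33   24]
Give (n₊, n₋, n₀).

Answer: (1, 1, 0)

Derivation:
step 0: pivot 45 → sign +
step 1: pivot -1/5 → sign −
signature = (1, 1, 0)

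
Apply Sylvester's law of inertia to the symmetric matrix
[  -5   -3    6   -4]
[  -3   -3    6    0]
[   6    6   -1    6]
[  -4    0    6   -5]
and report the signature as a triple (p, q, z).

Answer: (1, 3, 0)

Derivation:
step 0: pivot -5 → sign −
step 1: pivot -6/5 → sign −
step 2: pivot 11 → sign +
step 3: pivot -3/11 → sign −
signature = (1, 3, 0)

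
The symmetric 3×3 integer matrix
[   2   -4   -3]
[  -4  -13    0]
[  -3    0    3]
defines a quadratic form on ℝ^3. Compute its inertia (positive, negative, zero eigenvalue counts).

Answer: (2, 1, 0)

Derivation:
step 0: pivot 2 → sign +
step 1: pivot -21 → sign −
step 2: pivot 3/14 → sign +
signature = (2, 1, 0)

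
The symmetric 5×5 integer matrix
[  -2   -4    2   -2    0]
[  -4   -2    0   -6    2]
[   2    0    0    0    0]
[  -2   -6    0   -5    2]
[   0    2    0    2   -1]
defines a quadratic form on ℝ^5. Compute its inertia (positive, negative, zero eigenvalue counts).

Answer: (2, 3, 0)

Derivation:
step 0: pivot -2 → sign −
step 1: pivot 6 → sign +
step 2: pivot -2/3 → sign −
step 3: pivot 13 → sign +
step 4: pivot -3/13 → sign −
signature = (2, 3, 0)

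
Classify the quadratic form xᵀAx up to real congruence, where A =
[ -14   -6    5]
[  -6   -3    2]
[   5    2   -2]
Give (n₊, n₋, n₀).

step 0: pivot -14 → sign −
step 1: pivot -3/7 → sign −
step 2: pivot -1/6 → sign −
signature = (0, 3, 0)

Answer: (0, 3, 0)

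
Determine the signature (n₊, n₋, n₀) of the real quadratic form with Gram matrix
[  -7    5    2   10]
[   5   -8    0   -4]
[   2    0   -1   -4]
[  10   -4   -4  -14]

Answer: (2, 2, 0)

Derivation:
step 0: pivot -7 → sign −
step 1: pivot -31/7 → sign −
step 2: pivot 1/31 → sign +
step 3: pivot 2 → sign +
signature = (2, 2, 0)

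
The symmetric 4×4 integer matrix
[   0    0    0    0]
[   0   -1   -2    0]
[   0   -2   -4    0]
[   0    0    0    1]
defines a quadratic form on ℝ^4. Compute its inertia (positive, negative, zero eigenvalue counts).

step 0: pivot -1 → sign −
step 1: pivot 1 → sign +
step 2: row/col 2 already zero → sign 0
step 3: row/col 3 already zero → sign 0
signature = (1, 1, 2)

Answer: (1, 1, 2)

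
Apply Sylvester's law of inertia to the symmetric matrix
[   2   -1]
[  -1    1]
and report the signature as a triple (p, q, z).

Answer: (2, 0, 0)

Derivation:
step 0: pivot 2 → sign +
step 1: pivot 1/2 → sign +
signature = (2, 0, 0)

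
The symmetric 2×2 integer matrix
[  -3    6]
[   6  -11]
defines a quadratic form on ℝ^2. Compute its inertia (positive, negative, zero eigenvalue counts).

Answer: (1, 1, 0)

Derivation:
step 0: pivot -3 → sign −
step 1: pivot 1 → sign +
signature = (1, 1, 0)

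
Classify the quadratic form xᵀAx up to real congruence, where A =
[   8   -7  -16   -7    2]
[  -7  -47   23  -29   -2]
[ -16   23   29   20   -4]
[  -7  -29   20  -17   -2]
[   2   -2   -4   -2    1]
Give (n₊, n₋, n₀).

Answer: (3, 2, 0)

Derivation:
step 0: pivot 8 → sign +
step 1: pivot -425/8 → sign −
step 2: pivot -627/425 → sign −
step 3: pivot 21/209 → sign +
step 4: pivot 3/7 → sign +
signature = (3, 2, 0)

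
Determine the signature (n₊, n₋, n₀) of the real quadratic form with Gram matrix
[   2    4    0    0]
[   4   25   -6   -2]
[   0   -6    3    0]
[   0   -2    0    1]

Answer: (4, 0, 0)

Derivation:
step 0: pivot 2 → sign +
step 1: pivot 17 → sign +
step 2: pivot 15/17 → sign +
step 3: pivot 1/5 → sign +
signature = (4, 0, 0)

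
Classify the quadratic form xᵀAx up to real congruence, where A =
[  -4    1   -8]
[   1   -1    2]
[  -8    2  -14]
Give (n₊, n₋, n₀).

Answer: (1, 2, 0)

Derivation:
step 0: pivot -4 → sign −
step 1: pivot -3/4 → sign −
step 2: pivot 2 → sign +
signature = (1, 2, 0)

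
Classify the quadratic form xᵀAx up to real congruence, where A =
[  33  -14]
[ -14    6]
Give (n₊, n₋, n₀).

Answer: (2, 0, 0)

Derivation:
step 0: pivot 33 → sign +
step 1: pivot 2/33 → sign +
signature = (2, 0, 0)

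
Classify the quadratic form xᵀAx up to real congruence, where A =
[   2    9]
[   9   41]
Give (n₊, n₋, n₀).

Answer: (2, 0, 0)

Derivation:
step 0: pivot 2 → sign +
step 1: pivot 1/2 → sign +
signature = (2, 0, 0)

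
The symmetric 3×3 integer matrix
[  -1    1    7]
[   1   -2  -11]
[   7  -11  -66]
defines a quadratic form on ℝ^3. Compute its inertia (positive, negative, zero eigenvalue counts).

Answer: (0, 3, 0)

Derivation:
step 0: pivot -1 → sign −
step 1: pivot -1 → sign −
step 2: pivot -1 → sign −
signature = (0, 3, 0)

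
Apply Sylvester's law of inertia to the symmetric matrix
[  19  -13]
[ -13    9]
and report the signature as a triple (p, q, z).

step 0: pivot 19 → sign +
step 1: pivot 2/19 → sign +
signature = (2, 0, 0)

Answer: (2, 0, 0)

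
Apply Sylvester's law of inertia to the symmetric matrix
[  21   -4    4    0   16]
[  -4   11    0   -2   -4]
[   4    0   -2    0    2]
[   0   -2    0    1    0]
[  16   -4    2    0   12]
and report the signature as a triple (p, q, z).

Answer: (3, 2, 0)

Derivation:
step 0: pivot 21 → sign +
step 1: pivot 215/21 → sign +
step 2: pivot -606/215 → sign −
step 3: pivot 187/303 → sign +
step 4: pivot -6/187 → sign −
signature = (3, 2, 0)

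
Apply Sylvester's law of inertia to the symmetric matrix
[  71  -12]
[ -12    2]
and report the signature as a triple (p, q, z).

Answer: (1, 1, 0)

Derivation:
step 0: pivot 71 → sign +
step 1: pivot -2/71 → sign −
signature = (1, 1, 0)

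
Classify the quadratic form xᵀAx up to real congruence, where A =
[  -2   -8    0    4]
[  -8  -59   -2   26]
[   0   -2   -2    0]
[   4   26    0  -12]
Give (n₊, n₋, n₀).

step 0: pivot -2 → sign −
step 1: pivot -27 → sign −
step 2: pivot -50/27 → sign −
step 3: row/col 3 already zero → sign 0
signature = (0, 3, 1)

Answer: (0, 3, 1)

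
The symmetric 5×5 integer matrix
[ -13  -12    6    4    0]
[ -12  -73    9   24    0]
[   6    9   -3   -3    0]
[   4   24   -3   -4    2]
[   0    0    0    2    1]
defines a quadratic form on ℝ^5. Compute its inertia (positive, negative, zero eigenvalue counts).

Answer: (1, 4, 0)

Derivation:
step 0: pivot -13 → sign −
step 1: pivot -805/13 → sign −
step 2: pivot -6/161 → sign −
step 3: pivot 39/10 → sign +
step 4: pivot -1/39 → sign −
signature = (1, 4, 0)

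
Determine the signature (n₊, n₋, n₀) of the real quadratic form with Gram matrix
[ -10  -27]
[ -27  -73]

Answer: (0, 2, 0)

Derivation:
step 0: pivot -10 → sign −
step 1: pivot -1/10 → sign −
signature = (0, 2, 0)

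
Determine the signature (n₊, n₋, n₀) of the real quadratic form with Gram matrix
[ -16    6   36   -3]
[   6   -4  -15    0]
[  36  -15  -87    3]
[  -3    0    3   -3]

step 0: pivot -16 → sign −
step 1: pivot -7/4 → sign −
step 2: pivot -33/7 → sign −
step 3: pivot -3/44 → sign −
signature = (0, 4, 0)

Answer: (0, 4, 0)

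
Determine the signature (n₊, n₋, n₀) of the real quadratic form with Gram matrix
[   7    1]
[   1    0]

step 0: pivot 7 → sign +
step 1: pivot -1/7 → sign −
signature = (1, 1, 0)

Answer: (1, 1, 0)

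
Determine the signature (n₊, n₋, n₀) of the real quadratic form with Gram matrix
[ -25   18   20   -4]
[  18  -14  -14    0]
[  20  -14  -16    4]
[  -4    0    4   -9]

Answer: (1, 3, 0)

Derivation:
step 0: pivot -25 → sign −
step 1: pivot -26/25 → sign −
step 2: pivot 2/13 → sign +
step 3: pivot -1 → sign −
signature = (1, 3, 0)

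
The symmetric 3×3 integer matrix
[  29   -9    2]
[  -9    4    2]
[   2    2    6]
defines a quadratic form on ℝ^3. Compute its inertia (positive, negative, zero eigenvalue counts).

step 0: pivot 29 → sign +
step 1: pivot 35/29 → sign +
step 2: pivot 6/35 → sign +
signature = (3, 0, 0)

Answer: (3, 0, 0)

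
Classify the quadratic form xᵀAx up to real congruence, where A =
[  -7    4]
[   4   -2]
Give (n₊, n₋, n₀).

step 0: pivot -7 → sign −
step 1: pivot 2/7 → sign +
signature = (1, 1, 0)

Answer: (1, 1, 0)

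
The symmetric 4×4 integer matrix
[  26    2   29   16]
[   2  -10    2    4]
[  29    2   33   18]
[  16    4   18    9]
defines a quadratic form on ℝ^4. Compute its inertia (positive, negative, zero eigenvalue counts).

step 0: pivot 26 → sign +
step 1: pivot -132/13 → sign −
step 2: pivot 29/44 → sign +
step 3: pivot -3/29 → sign −
signature = (2, 2, 0)

Answer: (2, 2, 0)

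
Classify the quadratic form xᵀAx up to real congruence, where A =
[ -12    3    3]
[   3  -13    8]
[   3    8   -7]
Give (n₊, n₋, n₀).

Answer: (0, 2, 1)

Derivation:
step 0: pivot -12 → sign −
step 1: pivot -49/4 → sign −
step 2: row/col 2 already zero → sign 0
signature = (0, 2, 1)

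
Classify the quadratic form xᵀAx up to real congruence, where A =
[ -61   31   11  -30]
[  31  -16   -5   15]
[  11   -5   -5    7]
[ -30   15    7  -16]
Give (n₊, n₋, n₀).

Answer: (0, 4, 0)

Derivation:
step 0: pivot -61 → sign −
step 1: pivot -15/61 → sign −
step 2: pivot -8/5 → sign −
step 3: pivot -3/8 → sign −
signature = (0, 4, 0)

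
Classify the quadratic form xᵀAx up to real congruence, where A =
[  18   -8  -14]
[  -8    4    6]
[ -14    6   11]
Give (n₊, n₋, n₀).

step 0: pivot 18 → sign +
step 1: pivot 4/9 → sign +
step 2: row/col 2 already zero → sign 0
signature = (2, 0, 1)

Answer: (2, 0, 1)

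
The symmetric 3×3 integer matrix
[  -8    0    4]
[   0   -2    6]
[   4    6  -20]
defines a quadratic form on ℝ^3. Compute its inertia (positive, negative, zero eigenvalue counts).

Answer: (0, 2, 1)

Derivation:
step 0: pivot -8 → sign −
step 1: pivot -2 → sign −
step 2: row/col 2 already zero → sign 0
signature = (0, 2, 1)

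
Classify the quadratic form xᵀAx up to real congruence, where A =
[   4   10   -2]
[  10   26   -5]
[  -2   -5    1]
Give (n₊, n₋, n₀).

step 0: pivot 4 → sign +
step 1: pivot 1 → sign +
step 2: row/col 2 already zero → sign 0
signature = (2, 0, 1)

Answer: (2, 0, 1)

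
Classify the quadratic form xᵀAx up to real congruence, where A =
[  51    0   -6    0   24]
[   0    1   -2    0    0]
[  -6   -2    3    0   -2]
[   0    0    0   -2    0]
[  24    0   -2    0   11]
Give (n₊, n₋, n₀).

step 0: pivot 51 → sign +
step 1: pivot 1 → sign +
step 2: pivot -29/17 → sign −
step 3: pivot -2 → sign −
step 4: pivot 3/29 → sign +
signature = (3, 2, 0)

Answer: (3, 2, 0)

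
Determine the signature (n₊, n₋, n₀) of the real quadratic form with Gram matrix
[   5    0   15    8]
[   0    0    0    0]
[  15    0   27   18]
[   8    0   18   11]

step 0: pivot 5 → sign +
step 1: pivot -18 → sign −
step 2: pivot 1/5 → sign +
step 3: row/col 3 already zero → sign 0
signature = (2, 1, 1)

Answer: (2, 1, 1)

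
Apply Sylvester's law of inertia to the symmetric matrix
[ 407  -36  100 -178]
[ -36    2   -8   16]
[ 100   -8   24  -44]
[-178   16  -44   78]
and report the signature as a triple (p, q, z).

step 0: pivot 407 → sign +
step 1: pivot -482/407 → sign −
step 2: pivot 8/241 → sign +
step 3: row/col 3 already zero → sign 0
signature = (2, 1, 1)

Answer: (2, 1, 1)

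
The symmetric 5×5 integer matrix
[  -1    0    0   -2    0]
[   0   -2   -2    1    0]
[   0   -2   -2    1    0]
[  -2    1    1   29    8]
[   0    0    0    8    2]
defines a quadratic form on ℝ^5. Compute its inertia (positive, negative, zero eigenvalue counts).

Answer: (2, 2, 1)

Derivation:
step 0: pivot -1 → sign −
step 1: pivot -2 → sign −
step 2: pivot 67/2 → sign +
step 3: pivot 6/67 → sign +
step 4: row/col 4 already zero → sign 0
signature = (2, 2, 1)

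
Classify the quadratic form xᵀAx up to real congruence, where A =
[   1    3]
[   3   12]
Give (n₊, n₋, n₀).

Answer: (2, 0, 0)

Derivation:
step 0: pivot 1 → sign +
step 1: pivot 3 → sign +
signature = (2, 0, 0)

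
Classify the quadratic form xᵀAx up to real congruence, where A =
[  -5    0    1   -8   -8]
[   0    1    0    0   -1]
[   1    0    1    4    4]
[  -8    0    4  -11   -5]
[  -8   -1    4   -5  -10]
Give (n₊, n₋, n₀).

Answer: (2, 2, 1)

Derivation:
step 0: pivot -5 → sign −
step 1: pivot 1 → sign +
step 2: pivot 6/5 → sign +
step 3: pivot -3 → sign −
step 4: row/col 4 already zero → sign 0
signature = (2, 2, 1)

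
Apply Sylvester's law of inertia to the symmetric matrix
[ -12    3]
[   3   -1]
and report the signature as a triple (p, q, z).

Answer: (0, 2, 0)

Derivation:
step 0: pivot -12 → sign −
step 1: pivot -1/4 → sign −
signature = (0, 2, 0)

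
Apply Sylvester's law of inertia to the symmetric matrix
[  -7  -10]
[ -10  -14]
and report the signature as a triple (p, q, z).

step 0: pivot -7 → sign −
step 1: pivot 2/7 → sign +
signature = (1, 1, 0)

Answer: (1, 1, 0)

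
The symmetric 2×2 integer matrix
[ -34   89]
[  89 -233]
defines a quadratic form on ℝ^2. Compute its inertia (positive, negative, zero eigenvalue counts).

step 0: pivot -34 → sign −
step 1: pivot -1/34 → sign −
signature = (0, 2, 0)

Answer: (0, 2, 0)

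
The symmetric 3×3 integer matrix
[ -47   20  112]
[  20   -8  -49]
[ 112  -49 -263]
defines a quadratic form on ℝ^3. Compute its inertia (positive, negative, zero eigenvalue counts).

Answer: (2, 1, 0)

Derivation:
step 0: pivot -47 → sign −
step 1: pivot 24/47 → sign +
step 2: pivot 3/8 → sign +
signature = (2, 1, 0)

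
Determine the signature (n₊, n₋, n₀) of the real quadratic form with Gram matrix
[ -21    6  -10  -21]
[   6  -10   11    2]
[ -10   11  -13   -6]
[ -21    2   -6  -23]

Answer: (0, 4, 0)

Derivation:
step 0: pivot -21 → sign −
step 1: pivot -58/7 → sign −
step 2: pivot -41/174 → sign −
step 3: pivot -2/41 → sign −
signature = (0, 4, 0)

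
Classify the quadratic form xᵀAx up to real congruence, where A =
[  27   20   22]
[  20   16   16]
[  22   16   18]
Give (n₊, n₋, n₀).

Answer: (2, 0, 1)

Derivation:
step 0: pivot 27 → sign +
step 1: pivot 32/27 → sign +
step 2: row/col 2 already zero → sign 0
signature = (2, 0, 1)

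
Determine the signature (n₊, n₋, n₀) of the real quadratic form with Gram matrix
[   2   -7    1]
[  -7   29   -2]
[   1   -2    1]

Answer: (2, 0, 1)

Derivation:
step 0: pivot 2 → sign +
step 1: pivot 9/2 → sign +
step 2: row/col 2 already zero → sign 0
signature = (2, 0, 1)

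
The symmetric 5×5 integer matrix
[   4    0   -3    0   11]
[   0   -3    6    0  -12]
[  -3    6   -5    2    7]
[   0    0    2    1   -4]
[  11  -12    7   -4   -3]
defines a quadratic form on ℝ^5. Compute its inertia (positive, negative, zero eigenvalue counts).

Answer: (3, 2, 0)

Derivation:
step 0: pivot 4 → sign +
step 1: pivot -3 → sign −
step 2: pivot 19/4 → sign +
step 3: pivot 3/19 → sign +
step 4: pivot -2 → sign −
signature = (3, 2, 0)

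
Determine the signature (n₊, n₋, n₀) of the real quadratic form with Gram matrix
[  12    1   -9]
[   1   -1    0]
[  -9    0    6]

Answer: (1, 2, 0)

Derivation:
step 0: pivot 12 → sign +
step 1: pivot -13/12 → sign −
step 2: pivot -3/13 → sign −
signature = (1, 2, 0)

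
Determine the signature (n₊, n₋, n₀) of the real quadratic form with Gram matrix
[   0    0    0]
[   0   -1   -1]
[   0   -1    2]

step 0: pivot -1 → sign −
step 1: pivot 3 → sign +
step 2: row/col 2 already zero → sign 0
signature = (1, 1, 1)

Answer: (1, 1, 1)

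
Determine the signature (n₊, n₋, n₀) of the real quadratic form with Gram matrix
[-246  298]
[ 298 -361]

step 0: pivot -246 → sign −
step 1: pivot -1/123 → sign −
signature = (0, 2, 0)

Answer: (0, 2, 0)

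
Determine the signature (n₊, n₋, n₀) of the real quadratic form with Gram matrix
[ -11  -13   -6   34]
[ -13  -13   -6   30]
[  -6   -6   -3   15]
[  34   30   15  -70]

Answer: (1, 3, 0)

Derivation:
step 0: pivot -11 → sign −
step 1: pivot 26/11 → sign +
step 2: pivot -3/13 → sign −
step 3: pivot -3 → sign −
signature = (1, 3, 0)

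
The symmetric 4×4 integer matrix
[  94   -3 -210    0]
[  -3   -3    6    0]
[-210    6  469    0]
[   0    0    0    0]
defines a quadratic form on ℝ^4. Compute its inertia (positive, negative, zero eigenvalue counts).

step 0: pivot 94 → sign +
step 1: pivot -291/94 → sign −
step 2: pivot 1/97 → sign +
step 3: row/col 3 already zero → sign 0
signature = (2, 1, 1)

Answer: (2, 1, 1)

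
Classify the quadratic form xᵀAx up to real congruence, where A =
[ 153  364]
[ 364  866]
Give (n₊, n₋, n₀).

Answer: (2, 0, 0)

Derivation:
step 0: pivot 153 → sign +
step 1: pivot 2/153 → sign +
signature = (2, 0, 0)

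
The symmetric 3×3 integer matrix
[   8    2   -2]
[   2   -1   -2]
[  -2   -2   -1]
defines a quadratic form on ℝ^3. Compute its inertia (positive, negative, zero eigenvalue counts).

Answer: (1, 1, 1)

Derivation:
step 0: pivot 8 → sign +
step 1: pivot -3/2 → sign −
step 2: row/col 2 already zero → sign 0
signature = (1, 1, 1)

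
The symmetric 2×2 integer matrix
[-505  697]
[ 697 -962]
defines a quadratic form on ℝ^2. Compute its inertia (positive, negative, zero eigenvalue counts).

Answer: (0, 2, 0)

Derivation:
step 0: pivot -505 → sign −
step 1: pivot -1/505 → sign −
signature = (0, 2, 0)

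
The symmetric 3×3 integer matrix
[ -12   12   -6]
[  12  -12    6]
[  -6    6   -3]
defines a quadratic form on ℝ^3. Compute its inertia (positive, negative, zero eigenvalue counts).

Answer: (0, 1, 2)

Derivation:
step 0: pivot -12 → sign −
step 1: row/col 1 already zero → sign 0
step 2: row/col 2 already zero → sign 0
signature = (0, 1, 2)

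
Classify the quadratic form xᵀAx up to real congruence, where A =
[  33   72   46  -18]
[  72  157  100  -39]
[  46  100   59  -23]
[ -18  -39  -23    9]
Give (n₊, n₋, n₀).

Answer: (2, 2, 0)

Derivation:
step 0: pivot 33 → sign +
step 1: pivot -1/11 → sign −
step 2: pivot -11/3 → sign −
step 3: pivot 3/11 → sign +
signature = (2, 2, 0)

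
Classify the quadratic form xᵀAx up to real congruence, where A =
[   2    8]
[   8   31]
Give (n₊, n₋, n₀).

Answer: (1, 1, 0)

Derivation:
step 0: pivot 2 → sign +
step 1: pivot -1 → sign −
signature = (1, 1, 0)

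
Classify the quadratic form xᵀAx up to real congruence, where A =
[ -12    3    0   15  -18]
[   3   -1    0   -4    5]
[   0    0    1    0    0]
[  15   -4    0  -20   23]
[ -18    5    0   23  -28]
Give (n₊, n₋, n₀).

step 0: pivot -12 → sign −
step 1: pivot -1/4 → sign −
step 2: pivot 1 → sign +
step 3: pivot -1 → sign −
step 4: row/col 4 already zero → sign 0
signature = (1, 3, 1)

Answer: (1, 3, 1)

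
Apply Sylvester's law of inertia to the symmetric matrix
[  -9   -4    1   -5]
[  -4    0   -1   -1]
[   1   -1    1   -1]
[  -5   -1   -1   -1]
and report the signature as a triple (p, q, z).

Answer: (2, 2, 0)

Derivation:
step 0: pivot -9 → sign −
step 1: pivot 16/9 → sign +
step 2: pivot -1/16 → sign −
step 3: pivot 6 → sign +
signature = (2, 2, 0)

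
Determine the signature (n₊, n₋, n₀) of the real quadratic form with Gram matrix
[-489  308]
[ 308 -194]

step 0: pivot -489 → sign −
step 1: pivot -2/489 → sign −
signature = (0, 2, 0)

Answer: (0, 2, 0)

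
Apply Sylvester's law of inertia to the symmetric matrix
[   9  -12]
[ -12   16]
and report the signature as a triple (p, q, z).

Answer: (1, 0, 1)

Derivation:
step 0: pivot 9 → sign +
step 1: row/col 1 already zero → sign 0
signature = (1, 0, 1)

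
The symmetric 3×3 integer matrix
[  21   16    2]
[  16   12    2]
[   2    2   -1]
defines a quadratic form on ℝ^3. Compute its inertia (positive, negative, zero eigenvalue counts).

Answer: (1, 1, 1)

Derivation:
step 0: pivot 21 → sign +
step 1: pivot -4/21 → sign −
step 2: row/col 2 already zero → sign 0
signature = (1, 1, 1)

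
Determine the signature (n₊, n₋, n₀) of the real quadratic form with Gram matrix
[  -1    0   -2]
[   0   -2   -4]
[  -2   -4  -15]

Answer: (0, 3, 0)

Derivation:
step 0: pivot -1 → sign −
step 1: pivot -2 → sign −
step 2: pivot -3 → sign −
signature = (0, 3, 0)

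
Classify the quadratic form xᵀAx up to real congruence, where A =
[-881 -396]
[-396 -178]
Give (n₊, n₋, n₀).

step 0: pivot -881 → sign −
step 1: pivot -2/881 → sign −
signature = (0, 2, 0)

Answer: (0, 2, 0)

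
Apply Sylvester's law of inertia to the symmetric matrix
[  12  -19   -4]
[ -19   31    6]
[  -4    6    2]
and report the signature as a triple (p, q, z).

step 0: pivot 12 → sign +
step 1: pivot 11/12 → sign +
step 2: pivot 6/11 → sign +
signature = (3, 0, 0)

Answer: (3, 0, 0)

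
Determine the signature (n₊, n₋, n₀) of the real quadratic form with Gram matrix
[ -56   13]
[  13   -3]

step 0: pivot -56 → sign −
step 1: pivot 1/56 → sign +
signature = (1, 1, 0)

Answer: (1, 1, 0)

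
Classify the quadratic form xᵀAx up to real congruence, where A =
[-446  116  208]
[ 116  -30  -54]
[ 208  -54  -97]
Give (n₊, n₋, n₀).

Answer: (1, 2, 0)

Derivation:
step 0: pivot -446 → sign −
step 1: pivot 38/223 → sign +
step 2: pivot -1/19 → sign −
signature = (1, 2, 0)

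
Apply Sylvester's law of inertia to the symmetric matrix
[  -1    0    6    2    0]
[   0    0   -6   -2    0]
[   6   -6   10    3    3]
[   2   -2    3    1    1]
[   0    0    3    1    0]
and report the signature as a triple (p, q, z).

Answer: (2, 2, 1)

Derivation:
step 0: pivot -1 → sign −
step 1: pivot 46 → sign +
step 2: pivot -18/23 → sign −
step 3: pivot 1/9 → sign +
step 4: row/col 4 already zero → sign 0
signature = (2, 2, 1)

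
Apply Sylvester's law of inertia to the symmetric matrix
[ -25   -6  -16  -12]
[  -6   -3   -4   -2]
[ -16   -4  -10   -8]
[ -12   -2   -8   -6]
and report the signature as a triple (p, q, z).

Answer: (1, 3, 0)

Derivation:
step 0: pivot -25 → sign −
step 1: pivot -39/25 → sign −
step 2: pivot 10/39 → sign +
step 3: pivot -2/5 → sign −
signature = (1, 3, 0)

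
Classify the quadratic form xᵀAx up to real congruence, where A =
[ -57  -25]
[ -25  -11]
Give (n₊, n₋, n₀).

step 0: pivot -57 → sign −
step 1: pivot -2/57 → sign −
signature = (0, 2, 0)

Answer: (0, 2, 0)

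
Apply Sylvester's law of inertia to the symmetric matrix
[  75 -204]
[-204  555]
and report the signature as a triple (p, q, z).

Answer: (2, 0, 0)

Derivation:
step 0: pivot 75 → sign +
step 1: pivot 3/25 → sign +
signature = (2, 0, 0)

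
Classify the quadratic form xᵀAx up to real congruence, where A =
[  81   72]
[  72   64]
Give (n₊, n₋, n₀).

Answer: (1, 0, 1)

Derivation:
step 0: pivot 81 → sign +
step 1: row/col 1 already zero → sign 0
signature = (1, 0, 1)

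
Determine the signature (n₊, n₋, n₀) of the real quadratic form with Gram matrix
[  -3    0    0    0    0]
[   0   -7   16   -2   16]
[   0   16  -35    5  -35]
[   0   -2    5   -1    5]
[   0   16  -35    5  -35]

Answer: (1, 3, 1)

Derivation:
step 0: pivot -3 → sign −
step 1: pivot -7 → sign −
step 2: pivot 11/7 → sign +
step 3: pivot -6/11 → sign −
step 4: row/col 4 already zero → sign 0
signature = (1, 3, 1)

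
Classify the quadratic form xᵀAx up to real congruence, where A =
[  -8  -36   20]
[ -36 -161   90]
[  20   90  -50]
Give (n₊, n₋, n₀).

step 0: pivot -8 → sign −
step 1: pivot 1 → sign +
step 2: row/col 2 already zero → sign 0
signature = (1, 1, 1)

Answer: (1, 1, 1)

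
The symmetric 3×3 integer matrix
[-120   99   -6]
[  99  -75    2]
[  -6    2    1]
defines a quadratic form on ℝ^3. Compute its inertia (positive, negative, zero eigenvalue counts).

step 0: pivot -120 → sign −
step 1: pivot 267/40 → sign +
step 2: pivot -1/267 → sign −
signature = (1, 2, 0)

Answer: (1, 2, 0)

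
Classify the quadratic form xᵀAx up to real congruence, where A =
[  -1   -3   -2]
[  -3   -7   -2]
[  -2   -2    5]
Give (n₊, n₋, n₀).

Answer: (2, 1, 0)

Derivation:
step 0: pivot -1 → sign −
step 1: pivot 2 → sign +
step 2: pivot 1 → sign +
signature = (2, 1, 0)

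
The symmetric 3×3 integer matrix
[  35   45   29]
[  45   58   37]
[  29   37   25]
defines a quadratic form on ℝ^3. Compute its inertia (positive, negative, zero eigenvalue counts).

Answer: (3, 0, 0)

Derivation:
step 0: pivot 35 → sign +
step 1: pivot 1/7 → sign +
step 2: pivot 2/5 → sign +
signature = (3, 0, 0)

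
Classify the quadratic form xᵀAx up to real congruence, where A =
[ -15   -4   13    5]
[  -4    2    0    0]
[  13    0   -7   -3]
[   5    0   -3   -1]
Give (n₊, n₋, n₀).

step 0: pivot -15 → sign −
step 1: pivot 46/15 → sign +
step 2: pivot 8/23 → sign +
step 3: row/col 3 already zero → sign 0
signature = (2, 1, 1)

Answer: (2, 1, 1)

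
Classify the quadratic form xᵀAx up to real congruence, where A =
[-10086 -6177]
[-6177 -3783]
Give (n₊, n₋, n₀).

Answer: (0, 2, 0)

Derivation:
step 0: pivot -10086 → sign −
step 1: pivot -3/3362 → sign −
signature = (0, 2, 0)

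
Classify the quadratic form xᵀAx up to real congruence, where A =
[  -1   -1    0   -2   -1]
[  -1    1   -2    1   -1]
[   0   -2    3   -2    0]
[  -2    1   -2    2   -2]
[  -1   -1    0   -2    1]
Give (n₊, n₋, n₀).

Answer: (4, 1, 0)

Derivation:
step 0: pivot -1 → sign −
step 1: pivot 2 → sign +
step 2: pivot 1 → sign +
step 3: pivot 1/2 → sign +
step 4: pivot 2 → sign +
signature = (4, 1, 0)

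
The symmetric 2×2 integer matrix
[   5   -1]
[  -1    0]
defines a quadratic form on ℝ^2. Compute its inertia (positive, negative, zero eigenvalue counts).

Answer: (1, 1, 0)

Derivation:
step 0: pivot 5 → sign +
step 1: pivot -1/5 → sign −
signature = (1, 1, 0)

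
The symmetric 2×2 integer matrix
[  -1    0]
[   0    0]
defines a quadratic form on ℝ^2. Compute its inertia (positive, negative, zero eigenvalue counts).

Answer: (0, 1, 1)

Derivation:
step 0: pivot -1 → sign −
step 1: row/col 1 already zero → sign 0
signature = (0, 1, 1)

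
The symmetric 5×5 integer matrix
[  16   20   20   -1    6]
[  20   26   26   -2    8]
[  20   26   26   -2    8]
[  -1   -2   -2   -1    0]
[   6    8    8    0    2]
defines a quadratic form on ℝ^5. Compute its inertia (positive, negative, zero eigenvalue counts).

step 0: pivot 16 → sign +
step 1: pivot 1 → sign +
step 2: pivot -13/8 → sign −
step 3: pivot -2/13 → sign −
step 4: row/col 4 already zero → sign 0
signature = (2, 2, 1)

Answer: (2, 2, 1)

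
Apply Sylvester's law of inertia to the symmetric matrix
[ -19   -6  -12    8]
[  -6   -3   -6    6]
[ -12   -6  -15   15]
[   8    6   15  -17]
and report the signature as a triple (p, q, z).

step 0: pivot -19 → sign −
step 1: pivot -21/19 → sign −
step 2: pivot -3 → sign −
step 3: pivot 2/7 → sign +
signature = (1, 3, 0)

Answer: (1, 3, 0)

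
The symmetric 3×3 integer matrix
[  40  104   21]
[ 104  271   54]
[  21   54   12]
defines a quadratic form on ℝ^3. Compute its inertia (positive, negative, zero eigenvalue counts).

step 0: pivot 40 → sign +
step 1: pivot 3/5 → sign +
step 2: pivot 3/8 → sign +
signature = (3, 0, 0)

Answer: (3, 0, 0)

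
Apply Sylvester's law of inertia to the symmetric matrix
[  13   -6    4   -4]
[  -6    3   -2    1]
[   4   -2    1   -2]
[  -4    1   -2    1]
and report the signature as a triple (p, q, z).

step 0: pivot 13 → sign +
step 1: pivot 3/13 → sign +
step 2: pivot -1/3 → sign −
step 3: pivot 2 → sign +
signature = (3, 1, 0)

Answer: (3, 1, 0)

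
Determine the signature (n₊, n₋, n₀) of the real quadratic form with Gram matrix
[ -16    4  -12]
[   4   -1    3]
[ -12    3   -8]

Answer: (1, 1, 1)

Derivation:
step 0: pivot -16 → sign −
step 1: pivot 1 → sign +
step 2: row/col 2 already zero → sign 0
signature = (1, 1, 1)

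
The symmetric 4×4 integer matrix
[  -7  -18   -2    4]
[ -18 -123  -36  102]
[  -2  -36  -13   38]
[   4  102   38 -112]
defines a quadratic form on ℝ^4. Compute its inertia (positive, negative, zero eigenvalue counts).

step 0: pivot -7 → sign −
step 1: pivot -537/7 → sign −
step 2: pivot -3/179 → sign −
step 3: row/col 3 already zero → sign 0
signature = (0, 3, 1)

Answer: (0, 3, 1)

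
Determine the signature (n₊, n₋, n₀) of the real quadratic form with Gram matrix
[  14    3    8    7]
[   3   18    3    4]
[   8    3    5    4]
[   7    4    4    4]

step 0: pivot 14 → sign +
step 1: pivot 243/14 → sign +
step 2: pivot 1/3 → sign +
step 3: pivot 1/27 → sign +
signature = (4, 0, 0)

Answer: (4, 0, 0)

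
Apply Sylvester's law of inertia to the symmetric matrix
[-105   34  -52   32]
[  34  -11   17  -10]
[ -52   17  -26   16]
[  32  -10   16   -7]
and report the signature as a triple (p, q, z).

step 0: pivot -105 → sign −
step 1: pivot 1/105 → sign +
step 2: pivot -3 → sign −
step 3: pivot 1 → sign +
signature = (2, 2, 0)

Answer: (2, 2, 0)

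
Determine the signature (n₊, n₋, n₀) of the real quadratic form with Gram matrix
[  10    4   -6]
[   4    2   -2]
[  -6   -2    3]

step 0: pivot 10 → sign +
step 1: pivot 2/5 → sign +
step 2: pivot -1 → sign −
signature = (2, 1, 0)

Answer: (2, 1, 0)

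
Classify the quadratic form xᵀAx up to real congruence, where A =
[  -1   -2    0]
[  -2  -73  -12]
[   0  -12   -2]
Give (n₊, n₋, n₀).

step 0: pivot -1 → sign −
step 1: pivot -69 → sign −
step 2: pivot 2/23 → sign +
signature = (1, 2, 0)

Answer: (1, 2, 0)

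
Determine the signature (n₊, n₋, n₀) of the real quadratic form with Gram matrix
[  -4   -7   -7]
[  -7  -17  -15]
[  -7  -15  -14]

Answer: (0, 3, 0)

Derivation:
step 0: pivot -4 → sign −
step 1: pivot -19/4 → sign −
step 2: pivot -3/19 → sign −
signature = (0, 3, 0)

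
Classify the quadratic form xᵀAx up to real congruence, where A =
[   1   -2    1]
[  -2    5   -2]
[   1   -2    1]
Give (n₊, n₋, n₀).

Answer: (2, 0, 1)

Derivation:
step 0: pivot 1 → sign +
step 1: pivot 1 → sign +
step 2: row/col 2 already zero → sign 0
signature = (2, 0, 1)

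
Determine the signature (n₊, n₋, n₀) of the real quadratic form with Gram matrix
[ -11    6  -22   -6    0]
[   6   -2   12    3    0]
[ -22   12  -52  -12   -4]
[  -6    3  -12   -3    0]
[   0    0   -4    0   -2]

Answer: (2, 2, 1)

Derivation:
step 0: pivot -11 → sign −
step 1: pivot 14/11 → sign +
step 2: pivot -8 → sign −
step 3: pivot 3/14 → sign +
step 4: row/col 4 already zero → sign 0
signature = (2, 2, 1)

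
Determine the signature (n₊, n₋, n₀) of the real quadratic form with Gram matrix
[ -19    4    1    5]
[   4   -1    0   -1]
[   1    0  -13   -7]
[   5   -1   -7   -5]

Answer: (0, 4, 0)

Derivation:
step 0: pivot -19 → sign −
step 1: pivot -3/19 → sign −
step 2: pivot -38/3 → sign −
step 3: pivot -3/19 → sign −
signature = (0, 4, 0)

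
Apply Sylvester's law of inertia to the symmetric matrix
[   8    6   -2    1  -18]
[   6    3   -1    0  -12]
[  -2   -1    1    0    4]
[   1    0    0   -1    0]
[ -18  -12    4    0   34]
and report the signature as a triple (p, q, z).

step 0: pivot 8 → sign +
step 1: pivot -3/2 → sign −
step 2: pivot 2/3 → sign +
step 3: pivot -3/4 → sign −
step 4: pivot -2 → sign −
signature = (2, 3, 0)

Answer: (2, 3, 0)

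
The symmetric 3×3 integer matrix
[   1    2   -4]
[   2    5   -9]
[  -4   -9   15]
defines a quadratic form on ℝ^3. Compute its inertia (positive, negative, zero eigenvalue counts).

step 0: pivot 1 → sign +
step 1: pivot 1 → sign +
step 2: pivot -2 → sign −
signature = (2, 1, 0)

Answer: (2, 1, 0)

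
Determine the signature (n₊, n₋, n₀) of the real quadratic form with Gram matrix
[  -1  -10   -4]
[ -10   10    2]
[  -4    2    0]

Answer: (1, 2, 0)

Derivation:
step 0: pivot -1 → sign −
step 1: pivot 110 → sign +
step 2: pivot -2/55 → sign −
signature = (1, 2, 0)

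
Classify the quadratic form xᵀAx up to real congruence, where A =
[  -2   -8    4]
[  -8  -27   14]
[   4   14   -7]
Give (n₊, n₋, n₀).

Answer: (2, 1, 0)

Derivation:
step 0: pivot -2 → sign −
step 1: pivot 5 → sign +
step 2: pivot 1/5 → sign +
signature = (2, 1, 0)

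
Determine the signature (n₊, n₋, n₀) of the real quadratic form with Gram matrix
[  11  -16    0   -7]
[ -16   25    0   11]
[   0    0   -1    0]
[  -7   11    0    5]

Answer: (3, 1, 0)

Derivation:
step 0: pivot 11 → sign +
step 1: pivot 19/11 → sign +
step 2: pivot -1 → sign −
step 3: pivot 3/19 → sign +
signature = (3, 1, 0)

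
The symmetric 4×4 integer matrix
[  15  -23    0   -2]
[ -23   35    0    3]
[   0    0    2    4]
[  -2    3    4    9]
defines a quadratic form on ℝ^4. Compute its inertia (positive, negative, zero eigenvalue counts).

step 0: pivot 15 → sign +
step 1: pivot -4/15 → sign −
step 2: pivot 2 → sign +
step 3: pivot 3/4 → sign +
signature = (3, 1, 0)

Answer: (3, 1, 0)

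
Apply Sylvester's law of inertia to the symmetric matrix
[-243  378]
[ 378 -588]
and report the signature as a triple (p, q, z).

step 0: pivot -243 → sign −
step 1: row/col 1 already zero → sign 0
signature = (0, 1, 1)

Answer: (0, 1, 1)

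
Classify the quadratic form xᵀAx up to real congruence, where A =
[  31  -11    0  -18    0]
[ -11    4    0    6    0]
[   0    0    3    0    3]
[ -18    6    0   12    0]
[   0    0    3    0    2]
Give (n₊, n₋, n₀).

step 0: pivot 31 → sign +
step 1: pivot 3/31 → sign +
step 2: pivot 3 → sign +
step 3: pivot -1 → sign −
step 4: row/col 4 already zero → sign 0
signature = (3, 1, 1)

Answer: (3, 1, 1)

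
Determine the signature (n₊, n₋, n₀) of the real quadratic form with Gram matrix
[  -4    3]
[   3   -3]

Answer: (0, 2, 0)

Derivation:
step 0: pivot -4 → sign −
step 1: pivot -3/4 → sign −
signature = (0, 2, 0)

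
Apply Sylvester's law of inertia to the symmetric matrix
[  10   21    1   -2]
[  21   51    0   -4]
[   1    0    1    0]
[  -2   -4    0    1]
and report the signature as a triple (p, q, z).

step 0: pivot 10 → sign +
step 1: pivot 69/10 → sign +
step 2: pivot 6/23 → sign +
step 3: pivot 1/3 → sign +
signature = (4, 0, 0)

Answer: (4, 0, 0)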